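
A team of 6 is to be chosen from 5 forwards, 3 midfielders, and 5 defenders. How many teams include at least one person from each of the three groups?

1450

Unrestricted: C(13,6) = 1716 ways to pick any 6 of the 13.
Selections missing a whole group: no forwards → C(8,6) = 28; no midfielders → C(10,6) = 210; no defenders → C(8,6) = 28.
Add back selections omitting two groups (i.e. drawn from a single group): C(5,6) + C(3,6) + C(5,6) = 0.
By inclusion–exclusion: 1716 − 266 + 0 = 1450.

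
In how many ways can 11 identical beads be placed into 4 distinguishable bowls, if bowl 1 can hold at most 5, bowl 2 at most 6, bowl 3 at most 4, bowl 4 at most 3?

85

Ignoring the caps, the number of non-negative solutions to x_1+…+x_4 = 11 is C(14,3) = 364.
Subtract solutions that violate a single cap (substitute x_i' = x_i − (cap_i+1)): x_1 ≥ 6 gives C(8,3) = 56; x_2 ≥ 7 gives C(7,3) = 35; x_3 ≥ 5 gives C(9,3) = 84; x_4 ≥ 4 gives C(10,3) = 120. Together 295.
Add back pairs where two caps are both exceeded: 0 + 1 + 4 + 0 + 1 + 10 = 16.
By inclusion–exclusion the count is 364 − 295 + 16 = 85.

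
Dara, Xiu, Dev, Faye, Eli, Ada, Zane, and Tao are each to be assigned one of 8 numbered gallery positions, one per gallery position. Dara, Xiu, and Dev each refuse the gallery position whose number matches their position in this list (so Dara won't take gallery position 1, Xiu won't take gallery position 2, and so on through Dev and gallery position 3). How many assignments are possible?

27240

Let Aᵢ (for i ∈ {1, 2, 3}) be the placements that put person i in their forbidden gallery position. Any j of these fix j positions, leaving (8−j)! ways to fill the rest, and there are C(3,j) ways to pick which j.
By inclusion–exclusion, the number of valid placements is Σ_{j=0}^{3} (−1)^j C(3,j)·(8−j)!.
Computing: 40320 − 15120 + 2160 − 120 = 27240.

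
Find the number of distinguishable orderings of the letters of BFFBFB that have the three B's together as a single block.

Treat the 3 copies of B as a single block. The multiset to arrange is then {BBB, F, F, F}, 4 items in all.
That gives (4)!/(3!) = 4 arrangements.

4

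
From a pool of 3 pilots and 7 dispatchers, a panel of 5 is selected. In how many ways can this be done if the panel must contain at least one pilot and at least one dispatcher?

231

Total 5-person selections from all 10: C(10,5) = 252.
Subtract selections that omit an entire group: no pilots → C(7,5) = 21; no dispatchers → C(3,5) = 0.
Both groups omitted at once is impossible, so 252 − 21 = 231.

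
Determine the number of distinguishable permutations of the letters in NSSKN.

Letter multiplicities in NSSKN: K×1, N×2, S×2.
So there are 5! / (2!·2!) = 30 distinguishable arrangements.

30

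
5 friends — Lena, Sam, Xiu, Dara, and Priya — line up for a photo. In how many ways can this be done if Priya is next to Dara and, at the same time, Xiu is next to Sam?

Treat {Priya,Dara} as one block (2 orders) and {Xiu,Sam} as another (2 orders).
That leaves 3 units to arrange: 2 × 2 × 3! = 4 × 6 = 24.

24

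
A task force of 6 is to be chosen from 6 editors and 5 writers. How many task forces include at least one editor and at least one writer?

461

Total 6-person selections from all 11: C(11,6) = 462.
Subtract selections that omit an entire group: no editors → C(5,6) = 0; no writers → C(6,6) = 1.
Both groups omitted at once is impossible, so 462 − 1 = 461.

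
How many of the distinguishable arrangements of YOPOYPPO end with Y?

140

Fix Y in the last position and arrange the remaining 7 letters.
Those 7 letters have O appearing 3 times and P appearing 3 times, giving (7)!/(3!·3!) = 140.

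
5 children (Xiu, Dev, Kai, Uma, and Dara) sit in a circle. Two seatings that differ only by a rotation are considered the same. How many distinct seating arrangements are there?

Fix one person's seat to break rotational symmetry; the remaining 4 people can be arranged in (4)! = 24 ways.

24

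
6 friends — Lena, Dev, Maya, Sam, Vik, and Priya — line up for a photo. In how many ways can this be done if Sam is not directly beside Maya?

Of the 6! = 720 arrangements, those with Sam and Maya adjacent number 2 × 5! = 240 (treat the pair as a block with 2 internal orders).
So 720 − 240 = 480 arrangements keep them apart.

480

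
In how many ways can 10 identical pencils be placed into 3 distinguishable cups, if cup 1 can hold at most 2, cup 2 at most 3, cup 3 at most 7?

By stars and bars, unrestricted non-negative solutions to x_1+…+x_3 = 10 number C(10+2,2) = 66.
Subtract solutions that violate a single cap (substitute x_i' = x_i − (cap_i+1)): x_1 ≥ 3 gives C(9,2) = 36; x_2 ≥ 4 gives C(8,2) = 28; x_3 ≥ 8 gives C(4,2) = 6. Together 70.
Add back pairs where two caps are both exceeded: 10 + 0 + 0 = 10.
By inclusion–exclusion the count is 66 − 70 + 10 = 6.

6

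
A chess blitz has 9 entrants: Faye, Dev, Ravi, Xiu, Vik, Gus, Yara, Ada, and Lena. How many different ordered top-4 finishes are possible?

3024

This is an ordered selection of 4 from 9: P(9,4).
That gives 9 × 8 × 7 × 6 = 3024.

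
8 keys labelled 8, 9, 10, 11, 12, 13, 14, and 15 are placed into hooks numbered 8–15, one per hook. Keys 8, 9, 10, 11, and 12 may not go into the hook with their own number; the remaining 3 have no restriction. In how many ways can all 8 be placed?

Let Aᵢ (for 8 ≤ i ≤ 12) be the placements that put key i in its forbidden hook. Any j of these fix j positions, leaving (8−j)! ways to fill the rest, and there are C(5,j) ways to pick which j.
By inclusion–exclusion, the number of valid placements is Σ_{j=0}^{5} (−1)^j C(5,j)·(8−j)!.
Computing: 40320 − 25200 + 7200 − 1200 + 120 − 6 = 21234.

21234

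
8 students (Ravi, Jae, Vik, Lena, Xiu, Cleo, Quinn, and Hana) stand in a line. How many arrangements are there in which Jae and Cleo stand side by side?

10080

Treat {Jae, Cleo} as a single unit. There are 7 units to order, and the pair itself can be ordered 2 ways.
That gives 2 × 7! = 2 × 5040 = 10080.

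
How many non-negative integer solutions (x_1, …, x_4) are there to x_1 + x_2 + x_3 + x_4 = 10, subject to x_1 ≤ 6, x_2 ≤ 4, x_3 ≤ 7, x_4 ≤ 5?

Without the upper bounds there are C(13,3) = 286 ways to split 10 among 4 variables.
Subtract solutions that violate a single cap (substitute x_i' = x_i − (cap_i+1)): x_1 ≥ 7 gives C(6,3) = 20; x_2 ≥ 5 gives C(8,3) = 56; x_3 ≥ 8 gives C(5,3) = 10; x_4 ≥ 6 gives C(7,3) = 35. Together 121.
No two caps can be exceeded simultaneously, so the pair terms are all 0.
By inclusion–exclusion the count is 286 − 121 + 0 = 165.

165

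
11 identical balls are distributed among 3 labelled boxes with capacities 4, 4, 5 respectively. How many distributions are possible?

6

Without the upper bounds there are C(13,2) = 78 ways to split 11 among 3 boxes.
Subtract solutions that violate a single cap (substitute x_i' = x_i − (cap_i+1)): x_1 ≥ 5 gives C(8,2) = 28; x_2 ≥ 5 gives C(8,2) = 28; x_3 ≥ 6 gives C(7,2) = 21. Together 77.
Add back pairs where two caps are both exceeded: 3 + 1 + 1 = 5.
By inclusion–exclusion the count is 78 − 77 + 5 = 6.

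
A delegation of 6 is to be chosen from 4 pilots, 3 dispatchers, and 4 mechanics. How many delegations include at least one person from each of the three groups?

420

Unrestricted: C(11,6) = 462 ways to pick any 6 of the 11.
Selections missing a whole group: no pilots → C(7,6) = 7; no dispatchers → C(8,6) = 28; no mechanics → C(7,6) = 7.
Add back selections omitting two groups (i.e. drawn from a single group): C(4,6) + C(3,6) + C(4,6) = 0.
By inclusion–exclusion: 462 − 42 + 0 = 420.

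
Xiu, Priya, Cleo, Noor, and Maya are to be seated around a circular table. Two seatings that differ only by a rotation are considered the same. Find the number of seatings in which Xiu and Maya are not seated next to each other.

All circular seatings of 5 people number (4)! = 24.
Seatings with Xiu beside Maya: treat them as a block with 2 internal orders, giving 2 × (3)! = 12.
Subtracting, 24 − 12 = 12.

12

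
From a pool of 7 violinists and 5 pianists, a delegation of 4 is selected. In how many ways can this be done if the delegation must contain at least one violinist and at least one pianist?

Total 4-person selections from all 12: C(12,4) = 495.
Subtract selections that omit an entire group: no violinists → C(5,4) = 5; no pianists → C(7,4) = 35.
Both groups omitted at once is impossible, so 495 − 40 = 455.

455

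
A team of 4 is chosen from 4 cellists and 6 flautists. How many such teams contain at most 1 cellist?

95

Split by how many cellists are chosen (0 through 1).
Sum: C(4,0)·C(6,4) + C(4,1)·C(6,3) = 15 + 80 = 95.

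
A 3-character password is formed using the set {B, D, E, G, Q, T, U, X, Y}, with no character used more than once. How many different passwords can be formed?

Choose and order 3 of the 9 symbols: the first character has 9 options, the next 8, then 7.
9 × 8 × 7 = 504.

504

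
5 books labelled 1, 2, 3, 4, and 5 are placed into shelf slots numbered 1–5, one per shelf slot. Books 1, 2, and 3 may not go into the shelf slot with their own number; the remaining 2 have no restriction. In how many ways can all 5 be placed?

Let Aᵢ (for i ∈ {1, 2, 3}) be the placements that put book i in its forbidden shelf slot. Any j of these fix j positions, leaving (5−j)! ways to fill the rest, and there are C(3,j) ways to pick which j.
By inclusion–exclusion, the number of valid placements is Σ_{j=0}^{3} (−1)^j C(3,j)·(5−j)!.
Computing: 120 − 72 + 18 − 2 = 64.

64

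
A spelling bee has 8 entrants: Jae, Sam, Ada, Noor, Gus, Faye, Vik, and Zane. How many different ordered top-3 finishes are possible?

336

This is an ordered selection of 3 from 8: P(8,3).
That gives 8 × 7 × 6 = 336.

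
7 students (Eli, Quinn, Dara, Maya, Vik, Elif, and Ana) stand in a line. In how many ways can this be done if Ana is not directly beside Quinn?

Of the 7! = 5040 arrangements, those with Ana and Quinn adjacent number 2 × 6! = 1440 (treat the pair as a block with 2 internal orders).
So 5040 − 1440 = 3600 arrangements keep them apart.

3600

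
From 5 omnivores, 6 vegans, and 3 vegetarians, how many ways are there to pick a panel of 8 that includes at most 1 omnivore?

189

Split by how many omnivores are chosen (0 through 1).
Sum: C(5,0)·C(9,8) + C(5,1)·C(9,7) = 9 + 180 = 189.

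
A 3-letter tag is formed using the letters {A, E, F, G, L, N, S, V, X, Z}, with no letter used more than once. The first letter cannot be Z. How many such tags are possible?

648

The first letter has 10−1 = 9 choices (anything except Z).
The remaining 2 letters are filled from the other 9 symbols without repetition: 9 × 8 = 72.
Total: 9 × 72 = 648.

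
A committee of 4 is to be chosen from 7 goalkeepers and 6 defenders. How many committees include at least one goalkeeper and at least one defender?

665

Unrestricted: C(13,4) = 715 ways to pick any 4 of the 13.
Subtract selections that omit an entire group: no goalkeepers → C(6,4) = 15; no defenders → C(7,4) = 35.
Both groups omitted at once is impossible, so 715 − 50 = 665.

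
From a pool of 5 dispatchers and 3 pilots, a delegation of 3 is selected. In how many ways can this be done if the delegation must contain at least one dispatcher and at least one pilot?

With no constraint there are C(8,3) = 56 possible selections.
Selections missing a whole group: no dispatchers → C(3,3) = 1; no pilots → C(5,3) = 10.
Both groups omitted at once is impossible, so 56 − 11 = 45.

45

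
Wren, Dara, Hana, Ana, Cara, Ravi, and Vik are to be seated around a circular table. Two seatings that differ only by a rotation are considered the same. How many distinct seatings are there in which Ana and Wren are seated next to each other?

Treat {Ana, Wren} as one unit (2 internal orders) and seat the resulting 6 units around the table: (5)! circular arrangements.
So 2 × (5)! = 2 × 120 = 240.

240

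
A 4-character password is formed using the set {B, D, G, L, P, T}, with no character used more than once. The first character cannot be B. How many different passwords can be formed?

The first character has 6−1 = 5 choices (anything except B).
The remaining 3 characters are filled from the other 5 symbols without repetition: 5 × 4 × 3 = 60.
Total: 5 × 60 = 300.

300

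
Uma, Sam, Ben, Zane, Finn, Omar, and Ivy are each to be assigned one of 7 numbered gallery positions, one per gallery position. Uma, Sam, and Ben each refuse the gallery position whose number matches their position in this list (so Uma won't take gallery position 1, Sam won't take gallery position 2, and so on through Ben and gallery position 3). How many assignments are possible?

Let Aᵢ (for i ∈ {1, 2, 3}) be the placements that put person i in their forbidden gallery position. Any j of these fix j positions, leaving (7−j)! ways to fill the rest, and there are C(3,j) ways to pick which j.
By inclusion–exclusion, the number of valid placements is Σ_{j=0}^{3} (−1)^j C(3,j)·(7−j)!.
Computing: 5040 − 2160 + 360 − 24 = 3216.

3216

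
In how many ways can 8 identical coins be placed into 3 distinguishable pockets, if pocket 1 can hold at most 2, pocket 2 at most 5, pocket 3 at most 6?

By stars and bars, unrestricted non-negative solutions to x_1+…+x_3 = 8 number C(8+2,2) = 45.
Subtract solutions that violate a single cap (substitute x_i' = x_i − (cap_i+1)): x_1 ≥ 3 gives C(7,2) = 21; x_2 ≥ 6 gives C(4,2) = 6; x_3 ≥ 7 gives C(3,2) = 3. Together 30.
No two caps can be exceeded simultaneously, so the pair terms are all 0.
By inclusion–exclusion the count is 45 − 30 + 0 = 15.

15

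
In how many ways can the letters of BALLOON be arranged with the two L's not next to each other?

Total arrangements of BALLOON: 7!/(2!·2!) = 1260.
Arrangements with the L's together: treat LL as one letter, giving (6)!/(2!) = 360.
Hence 1260 − 360 = 900.

900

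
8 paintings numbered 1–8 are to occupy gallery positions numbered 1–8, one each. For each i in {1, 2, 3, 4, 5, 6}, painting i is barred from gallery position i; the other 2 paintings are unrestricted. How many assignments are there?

Let Aᵢ (for 1 ≤ i ≤ 6) be the placements that put painting i in its forbidden gallery position. Any j of these fix j positions, leaving (8−j)! ways to fill the rest, and there are C(6,j) ways to pick which j.
By inclusion–exclusion, the number of valid placements is Σ_{j=0}^{6} (−1)^j C(6,j)·(8−j)!.
Computing: 40320 − 30240 + 10800 − 2400 + 360 − 36 + 2 = 18806.

18806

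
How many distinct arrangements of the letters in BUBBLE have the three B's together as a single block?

Treat the 3 copies of B as a single block. The multiset to arrange is then {BBB, E, L, U}, 4 items in all.
All 4 items are distinct, so there are (4)! = 24 arrangements.

24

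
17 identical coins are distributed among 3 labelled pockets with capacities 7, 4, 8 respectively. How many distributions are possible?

6

By stars and bars, unrestricted non-negative solutions to x_1+…+x_3 = 17 number C(17+2,2) = 171.
Subtract solutions that violate a single cap (substitute x_i' = x_i − (cap_i+1)): x_1 ≥ 8 gives C(11,2) = 55; x_2 ≥ 5 gives C(14,2) = 91; x_3 ≥ 9 gives C(10,2) = 45. Together 191.
Add back pairs where two caps are both exceeded: 15 + 1 + 10 = 26.
By inclusion–exclusion the count is 171 − 191 + 26 = 6.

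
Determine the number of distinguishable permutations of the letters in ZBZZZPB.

105

The 7 letters of ZBZZZPB have repeats: B appearing twice and Z appearing 4 times.
Dividing 7! = 5040 by 4!·2! = 48 for the repeated letters gives 105.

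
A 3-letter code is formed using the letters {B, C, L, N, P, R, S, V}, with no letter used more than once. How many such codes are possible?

With no repetition, fill the 3 letters in order: 8 choices, then 7, down to 6.
That product is 8 × 7 × 6 = 336.

336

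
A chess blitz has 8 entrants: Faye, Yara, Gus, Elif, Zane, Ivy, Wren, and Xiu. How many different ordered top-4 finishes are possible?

1680

This is an ordered selection of 4 from 8: P(8,4).
That gives 8 × 7 × 6 × 5 = 1680.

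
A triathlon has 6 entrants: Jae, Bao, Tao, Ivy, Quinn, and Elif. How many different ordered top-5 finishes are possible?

This is an ordered selection of 5 from 6: P(6,5).
That gives 6 × 5 × 4 × 3 × 2 = 720.

720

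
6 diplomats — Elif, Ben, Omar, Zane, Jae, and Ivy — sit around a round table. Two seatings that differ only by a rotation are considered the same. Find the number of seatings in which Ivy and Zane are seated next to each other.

48

Glue Ivy and Zane into a block (2 internal orders). Seating 5 units around a circle gives (4)! arrangements.
So 2 × (4)! = 2 × 24 = 48.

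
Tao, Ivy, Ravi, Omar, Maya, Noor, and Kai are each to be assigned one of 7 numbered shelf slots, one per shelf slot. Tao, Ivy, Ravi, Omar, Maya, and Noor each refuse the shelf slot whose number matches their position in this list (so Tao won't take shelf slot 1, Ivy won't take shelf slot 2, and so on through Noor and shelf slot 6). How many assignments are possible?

Let Aᵢ (for 1 ≤ i ≤ 6) be the placements that put person i in their forbidden shelf slot. Any j of these fix j positions, leaving (7−j)! ways to fill the rest, and there are C(6,j) ways to pick which j.
By inclusion–exclusion, the number of valid placements is Σ_{j=0}^{6} (−1)^j C(6,j)·(7−j)!.
Computing: 5040 − 4320 + 1800 − 480 + 90 − 12 + 1 = 2119.

2119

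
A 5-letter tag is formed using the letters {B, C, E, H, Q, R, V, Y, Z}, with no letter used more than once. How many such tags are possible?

15120

This is a permutation of 5 out of 9: P(9,5) = 9!/4!.
That product is 9 × 8 × 7 × 6 × 5 = 15120.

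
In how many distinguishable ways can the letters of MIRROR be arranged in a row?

120

MIRROR has 6 letters with R appearing 3 times.
The number of distinct arrangements is 6!/(3!) = 720/6 = 120.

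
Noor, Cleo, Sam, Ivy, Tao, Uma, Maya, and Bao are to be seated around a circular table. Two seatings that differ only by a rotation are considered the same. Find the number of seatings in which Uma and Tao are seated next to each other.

Glue Uma and Tao into a block (2 internal orders). Seating 7 units around a circle gives (6)! arrangements.
So 2 × (6)! = 2 × 720 = 1440.

1440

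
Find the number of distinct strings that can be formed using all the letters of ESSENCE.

420

Letter multiplicities in ESSENCE: C×1, E×3, N×1, S×2.
Dividing 7! = 5040 by 3!·2! = 12 for the repeated letters gives 420.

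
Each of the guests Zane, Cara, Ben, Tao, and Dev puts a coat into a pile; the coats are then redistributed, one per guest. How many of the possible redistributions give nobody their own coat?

44

This is the derangement count D_5: permutations of 5 items with no fixed point.
By inclusion–exclusion this is Σ_{j=0}^{5} (−1)^j C(5,j)·(5−j)!.
Computing: 120 − 120 + 60 − 20 + 5 − 1 = 44.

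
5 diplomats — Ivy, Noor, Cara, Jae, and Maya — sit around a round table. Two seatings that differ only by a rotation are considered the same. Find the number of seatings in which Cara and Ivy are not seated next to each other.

All circular seatings of 5 people number (4)! = 24.
Seatings with Cara beside Ivy: treat them as a block with 2 internal orders, giving 2 × (3)! = 12.
Subtracting, 24 − 12 = 12.

12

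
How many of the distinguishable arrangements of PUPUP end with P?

With the last slot taken by P, it remains to arrange the other 4 letters (UPUP).
Those 4 letters have P appearing twice and U appearing twice, giving (4)!/(2!·2!) = 6.

6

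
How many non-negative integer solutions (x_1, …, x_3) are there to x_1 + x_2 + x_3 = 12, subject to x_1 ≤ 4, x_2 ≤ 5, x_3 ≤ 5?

Ignoring the caps, the number of non-negative solutions to x_1+…+x_3 = 12 is C(14,2) = 91.
Subtract solutions that violate a single cap (substitute x_i' = x_i − (cap_i+1)): x_1 ≥ 5 gives C(9,2) = 36; x_2 ≥ 6 gives C(8,2) = 28; x_3 ≥ 6 gives C(8,2) = 28. Together 92.
Add back pairs where two caps are both exceeded: 3 + 3 + 1 = 7.
By inclusion–exclusion the count is 91 − 92 + 7 = 6.

6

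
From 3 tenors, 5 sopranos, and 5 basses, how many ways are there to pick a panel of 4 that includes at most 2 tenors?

705

Split by how many tenors are chosen (0 through 2).
Sum: C(3,0)·C(10,4) + C(3,1)·C(10,3) + C(3,2)·C(10,2) = 210 + 360 + 135 = 705.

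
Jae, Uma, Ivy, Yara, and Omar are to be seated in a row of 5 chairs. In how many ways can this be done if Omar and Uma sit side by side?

Place the 3 others and the Omar-Uma pair as 4 objects in a line; the pair has 2 internal arrangements.
So the count is 2·(4)! = 48.

48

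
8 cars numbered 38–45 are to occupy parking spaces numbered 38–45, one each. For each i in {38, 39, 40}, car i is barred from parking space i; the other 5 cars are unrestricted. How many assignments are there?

Let Aᵢ (for i ∈ {38, 39, 40}) be the placements that put car i in its forbidden parking space. Any j of these fix j positions, leaving (8−j)! ways to fill the rest, and there are C(3,j) ways to pick which j.
By inclusion–exclusion, the number of valid placements is Σ_{j=0}^{3} (−1)^j C(3,j)·(8−j)!.
Computing: 40320 − 15120 + 2160 − 120 = 27240.

27240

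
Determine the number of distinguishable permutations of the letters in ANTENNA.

420

ANTENNA has 7 letters with A appearing twice and N appearing 3 times.
Dividing 7! = 5040 by 3!·2! = 12 for the repeated letters gives 420.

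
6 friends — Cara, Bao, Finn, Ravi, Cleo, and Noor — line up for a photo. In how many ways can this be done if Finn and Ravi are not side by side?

480

There are 6! = 720 arrangements in all. If Finn and Ravi are adjacent, merging them into one block gives 2·(5)! = 240 arrangements.
So 720 − 240 = 480 arrangements keep them apart.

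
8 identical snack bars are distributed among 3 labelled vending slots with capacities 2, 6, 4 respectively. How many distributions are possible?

By stars and bars, unrestricted non-negative solutions to x_1+…+x_3 = 8 number C(8+2,2) = 45.
Subtract solutions that violate a single cap (substitute x_i' = x_i − (cap_i+1)): x_1 ≥ 3 gives C(7,2) = 21; x_2 ≥ 7 gives C(3,2) = 3; x_3 ≥ 5 gives C(5,2) = 10. Together 34.
Add back pairs where two caps are both exceeded: 0 + 1 + 0 = 1.
By inclusion–exclusion the count is 45 − 34 + 1 = 12.

12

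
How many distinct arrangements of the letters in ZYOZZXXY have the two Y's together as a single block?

Treat the 2 copies of Y as a single block. The multiset to arrange is then {YY, O, X, X, Z, Z, Z}, 7 items in all.
That gives (7)!/(3!·2!) = 420 arrangements.

420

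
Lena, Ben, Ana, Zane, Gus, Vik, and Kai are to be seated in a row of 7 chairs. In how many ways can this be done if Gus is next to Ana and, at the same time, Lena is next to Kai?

480

Treat {Gus,Ana} as one block (2 orders) and {Lena,Kai} as another (2 orders).
That leaves 5 units to arrange: 2 × 2 × 5! = 4 × 120 = 480.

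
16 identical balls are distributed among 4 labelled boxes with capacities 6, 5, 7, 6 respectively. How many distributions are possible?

Without the upper bounds there are C(19,3) = 969 ways to split 16 among 4 boxes.
Subtract solutions that violate a single cap (substitute x_i' = x_i − (cap_i+1)): x_1 ≥ 7 gives C(12,3) = 220; x_2 ≥ 6 gives C(13,3) = 286; x_3 ≥ 8 gives C(11,3) = 165; x_4 ≥ 7 gives C(12,3) = 220. Together 891.
Add back pairs where two caps are both exceeded: 20 + 4 + 10 + 10 + 20 + 4 = 68.
By inclusion–exclusion the count is 969 − 891 + 68 = 146.

146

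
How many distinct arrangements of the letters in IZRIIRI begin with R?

30

With the first slot taken by R, it remains to arrange the other 6 letters (IZIIRI).
Those 6 letters have I appearing 4 times, giving (6)!/(4!) = 30.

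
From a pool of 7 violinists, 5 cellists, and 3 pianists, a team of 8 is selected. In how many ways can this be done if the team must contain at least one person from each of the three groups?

5894

With no constraint there are C(15,8) = 6435 possible selections.
Selections missing a whole group: no violinists → C(8,8) = 1; no cellists → C(10,8) = 45; no pianists → C(12,8) = 495.
Add back selections omitting two groups (i.e. drawn from a single group): C(7,8) + C(5,8) + C(3,8) = 0.
By inclusion–exclusion: 6435 − 541 + 0 = 5894.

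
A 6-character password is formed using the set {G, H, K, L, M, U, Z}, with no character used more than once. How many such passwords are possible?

Choose and order 6 of the 7 symbols: the first character has 7 options, the next 6, and so on down to 2.
That product is 7 × 6 × 5 × 4 × 3 × 2 = 5040.

5040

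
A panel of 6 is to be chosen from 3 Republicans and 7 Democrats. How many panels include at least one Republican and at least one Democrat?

Total 6-person selections from all 10: C(10,6) = 210.
Subtract selections that omit an entire group: no Republicans → C(7,6) = 7; no Democrats → C(3,6) = 0.
Both groups omitted at once is impossible, so 210 − 7 = 203.

203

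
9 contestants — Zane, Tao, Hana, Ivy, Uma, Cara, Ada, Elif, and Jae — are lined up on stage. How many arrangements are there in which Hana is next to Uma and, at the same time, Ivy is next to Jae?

Treat {Hana,Uma} as one block (2 orders) and {Ivy,Jae} as another (2 orders).
That leaves 7 units to arrange: 2 × 2 × 7! = 4 × 5040 = 20160.

20160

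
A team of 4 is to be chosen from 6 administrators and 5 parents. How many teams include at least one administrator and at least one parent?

310

Unrestricted: C(11,4) = 330 ways to pick any 4 of the 11.
Subtract selections that omit an entire group: no administrators → C(5,4) = 5; no parents → C(6,4) = 15.
Both groups omitted at once is impossible, so 330 − 20 = 310.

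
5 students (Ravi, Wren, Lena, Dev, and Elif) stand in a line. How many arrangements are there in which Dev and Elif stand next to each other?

Place the 3 others and the Dev-Elif pair as 4 objects in a line; the pair has 2 internal arrangements.
That gives 2 × 4! = 2 × 24 = 48.

48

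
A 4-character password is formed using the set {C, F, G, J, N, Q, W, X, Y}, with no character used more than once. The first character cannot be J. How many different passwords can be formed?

The first character has 9−1 = 8 choices (anything except J).
The remaining 3 characters are filled from the other 8 symbols without repetition: 8 × 7 × 6 = 336.
Total: 8 × 336 = 2688.

2688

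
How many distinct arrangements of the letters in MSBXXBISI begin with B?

5040

Fix B in the first position and arrange the remaining 8 letters.
Those 8 letters have I appearing twice, S appearing twice, and X appearing twice, giving (8)!/(2!·2!·2!) = 5040.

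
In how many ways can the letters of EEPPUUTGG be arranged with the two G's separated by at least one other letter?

17640

There are 9!/(2!·2!·2!·2!) = 22680 arrangements of EEPPUUTGG in total.
If the two G's are adjacent, glue them into one block, leaving 8 items to arrange: (8)!/(2!·2!·2!) = 5040 ways.
Subtracting, 22680 − 5040 = 17640 arrangements keep the G's apart.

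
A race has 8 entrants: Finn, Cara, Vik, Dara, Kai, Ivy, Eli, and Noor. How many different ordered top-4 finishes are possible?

1680

This is an ordered selection of 4 from 8: P(8,4).
That gives 8 × 7 × 6 × 5 = 1680.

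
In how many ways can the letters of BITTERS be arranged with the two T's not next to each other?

1800

Total arrangements of BITTERS: 7!/(2!) = 2520.
Arrangements with the T's together: treat TT as one letter, giving (6)! = 720.
Hence 2520 − 720 = 1800.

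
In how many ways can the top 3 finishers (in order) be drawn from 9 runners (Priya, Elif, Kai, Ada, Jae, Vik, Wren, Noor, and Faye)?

504

There are 9 choices for 1st place, 8 for 2nd, and 7 for 3rd.
That gives 9 × 8 × 7 = 504.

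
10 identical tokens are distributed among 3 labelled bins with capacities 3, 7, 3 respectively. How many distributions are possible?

10

Without the upper bounds there are C(12,2) = 66 ways to split 10 among 3 bins.
Subtract solutions that violate a single cap (substitute x_i' = x_i − (cap_i+1)): x_1 ≥ 4 gives C(8,2) = 28; x_2 ≥ 8 gives C(4,2) = 6; x_3 ≥ 4 gives C(8,2) = 28. Together 62.
Add back pairs where two caps are both exceeded: 0 + 6 + 0 = 6.
By inclusion–exclusion the count is 66 − 62 + 6 = 10.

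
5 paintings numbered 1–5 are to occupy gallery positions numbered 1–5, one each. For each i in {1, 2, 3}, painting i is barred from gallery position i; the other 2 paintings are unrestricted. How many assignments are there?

Let Aᵢ (for i ∈ {1, 2, 3}) be the placements that put painting i in its forbidden gallery position. Any j of these fix j positions, leaving (5−j)! ways to fill the rest, and there are C(3,j) ways to pick which j.
By inclusion–exclusion, the number of valid placements is Σ_{j=0}^{3} (−1)^j C(3,j)·(5−j)!.
Computing: 120 − 72 + 18 − 2 = 64.

64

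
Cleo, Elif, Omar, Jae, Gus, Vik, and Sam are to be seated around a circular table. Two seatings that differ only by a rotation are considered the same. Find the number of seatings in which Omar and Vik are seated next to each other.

240

Glue Omar and Vik into a block (2 internal orders). Seating 6 units around a circle gives (5)! arrangements.
So 2 × (5)! = 2 × 120 = 240.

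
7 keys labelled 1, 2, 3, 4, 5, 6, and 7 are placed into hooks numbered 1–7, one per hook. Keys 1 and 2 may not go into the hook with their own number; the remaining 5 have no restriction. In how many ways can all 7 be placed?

Let Aᵢ (for i ∈ {1, 2}) be the placements that put key i in its forbidden hook. Any j of these fix j positions, leaving (7−j)! ways to fill the rest, and there are C(2,j) ways to pick which j.
By inclusion–exclusion, the number of valid placements is Σ_{j=0}^{2} (−1)^j C(2,j)·(7−j)!.
Computing: 5040 − 1440 + 120 = 3720.

3720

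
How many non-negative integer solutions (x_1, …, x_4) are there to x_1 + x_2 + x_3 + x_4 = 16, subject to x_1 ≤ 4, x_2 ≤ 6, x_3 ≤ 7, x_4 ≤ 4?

Ignoring the caps, the number of non-negative solutions to x_1+…+x_4 = 16 is C(19,3) = 969.
Subtract solutions that violate a single cap (substitute x_i' = x_i − (cap_i+1)): x_1 ≥ 5 gives C(14,3) = 364; x_2 ≥ 7 gives C(12,3) = 220; x_3 ≥ 8 gives C(11,3) = 165; x_4 ≥ 5 gives C(14,3) = 364. Together 1113.
Add back pairs where two caps are both exceeded: 35 + 20 + 84 + 4 + 35 + 20 = 198.
By inclusion–exclusion the count is 969 − 1113 + 198 = 54.

54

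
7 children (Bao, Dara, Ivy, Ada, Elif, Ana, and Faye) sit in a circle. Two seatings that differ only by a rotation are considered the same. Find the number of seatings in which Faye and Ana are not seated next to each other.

All circular seatings of 7 people number (6)! = 720.
Those with Faye next to Ana: fuse the pair into one unit and seat 6 units around a circle — 2·(5)! = 240.
Subtracting, 720 − 240 = 480.

480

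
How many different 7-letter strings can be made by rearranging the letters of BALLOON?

1260

The 7 letters of BALLOON have repeats: L appearing twice and O appearing twice.
So there are 7! / (2!·2!) = 1260 distinguishable arrangements.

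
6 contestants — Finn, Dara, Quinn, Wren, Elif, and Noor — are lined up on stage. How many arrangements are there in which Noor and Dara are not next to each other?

Of the 6! = 720 arrangements, those with Noor and Dara adjacent number 2 × 5! = 240 (treat the pair as a block with 2 internal orders).
Complementary counting: 720 − 240 = 480.

480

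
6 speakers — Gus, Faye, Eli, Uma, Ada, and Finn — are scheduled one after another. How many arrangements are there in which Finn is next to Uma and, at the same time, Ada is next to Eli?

96

Treat {Finn,Uma} as one block (2 orders) and {Ada,Eli} as another (2 orders).
That leaves 4 units to arrange: 2 × 2 × 4! = 4 × 24 = 96.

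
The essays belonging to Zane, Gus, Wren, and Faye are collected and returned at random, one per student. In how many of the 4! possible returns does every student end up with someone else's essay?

9

Let Aᵢ be the assignments in which student i gets their own essay. We want the size of the complement of A₁∪…∪A_4.
By inclusion–exclusion this is Σ_{j=0}^{4} (−1)^j C(4,j)·(4−j)!.
Computing: 24 − 24 + 12 − 4 + 1 = 9.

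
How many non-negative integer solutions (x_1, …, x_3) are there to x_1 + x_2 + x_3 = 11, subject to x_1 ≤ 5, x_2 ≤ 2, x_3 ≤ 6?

Without the upper bounds there are C(13,2) = 78 ways to split 11 among 3 variables.
Subtract solutions that violate a single cap (substitute x_i' = x_i − (cap_i+1)): x_1 ≥ 6 gives C(7,2) = 21; x_2 ≥ 3 gives C(10,2) = 45; x_3 ≥ 7 gives C(6,2) = 15. Together 81.
Add back pairs where two caps are both exceeded: 6 + 0 + 3 = 9.
By inclusion–exclusion the count is 78 − 81 + 9 = 6.

6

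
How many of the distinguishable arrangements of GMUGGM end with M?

20

Fix M in the last position and arrange the remaining 5 letters.
Those 5 letters have G appearing 3 times, giving (5)!/(3!) = 20.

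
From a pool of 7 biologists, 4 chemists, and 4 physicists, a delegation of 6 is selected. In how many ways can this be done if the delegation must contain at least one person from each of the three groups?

Unrestricted: C(15,6) = 5005 ways to pick any 6 of the 15.
Subtract selections that omit an entire group: no biologists → C(8,6) = 28; no chemists → C(11,6) = 462; no physicists → C(11,6) = 462.
Add back selections omitting two groups (i.e. drawn from a single group): C(7,6) + C(4,6) + C(4,6) = 7.
By inclusion–exclusion: 5005 − 952 + 7 = 4060.

4060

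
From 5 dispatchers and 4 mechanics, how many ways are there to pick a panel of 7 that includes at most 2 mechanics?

6

Split by how many mechanics are chosen (0 through 2).
Sum: C(4,0)·C(5,7) + C(4,1)·C(5,6) + C(4,2)·C(5,5) = 0 + 0 + 6 = 6.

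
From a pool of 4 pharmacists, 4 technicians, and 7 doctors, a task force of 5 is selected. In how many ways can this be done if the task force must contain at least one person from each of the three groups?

2044

Unrestricted: C(15,5) = 3003 ways to pick any 5 of the 15.
Subtract selections that omit an entire group: no pharmacists → C(11,5) = 462; no technicians → C(11,5) = 462; no doctors → C(8,5) = 56.
Add back selections omitting two groups (i.e. drawn from a single group): C(4,5) + C(4,5) + C(7,5) = 21.
By inclusion–exclusion: 3003 − 980 + 21 = 2044.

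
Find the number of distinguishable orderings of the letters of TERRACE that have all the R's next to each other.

Treat the 2 copies of R as a single block. The multiset to arrange is then {RR, A, C, E, E, T}, 6 items in all.
That gives (6)!/(2!) = 360 arrangements.

360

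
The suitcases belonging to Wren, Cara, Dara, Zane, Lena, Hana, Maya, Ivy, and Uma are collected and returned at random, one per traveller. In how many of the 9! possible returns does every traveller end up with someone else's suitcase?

Count assignments avoiding every fixed point. For any j of the 9 travellers fixed to their own suitcase, the other 9−j can be arranged in (9−j)! ways.
By inclusion–exclusion this is Σ_{j=0}^{9} (−1)^j C(9,j)·(9−j)!.
Computing: 362880 − 362880 + 181440 − 60480 + 15120 − 3024 + 504 − 72 + 9 − 1 = 133496.

133496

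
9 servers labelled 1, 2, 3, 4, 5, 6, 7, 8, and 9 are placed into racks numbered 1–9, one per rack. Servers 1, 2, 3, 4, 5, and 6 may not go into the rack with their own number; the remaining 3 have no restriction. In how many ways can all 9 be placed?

183822

Let Aᵢ (for 1 ≤ i ≤ 6) be the placements that put server i in its forbidden rack. Any j of these fix j positions, leaving (9−j)! ways to fill the rest, and there are C(6,j) ways to pick which j.
By inclusion–exclusion, the number of valid placements is Σ_{j=0}^{6} (−1)^j C(6,j)·(9−j)!.
Computing: 362880 − 241920 + 75600 − 14400 + 1800 − 144 + 6 = 183822.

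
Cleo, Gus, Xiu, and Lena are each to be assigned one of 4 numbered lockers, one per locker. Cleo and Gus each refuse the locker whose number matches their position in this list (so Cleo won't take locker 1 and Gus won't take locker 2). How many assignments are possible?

14

Let Aᵢ (for i ∈ {1, 2}) be the placements that put person i in their forbidden locker. Any j of these fix j positions, leaving (4−j)! ways to fill the rest, and there are C(2,j) ways to pick which j.
By inclusion–exclusion, the number of valid placements is Σ_{j=0}^{2} (−1)^j C(2,j)·(4−j)!.
Computing: 24 − 12 + 2 = 14.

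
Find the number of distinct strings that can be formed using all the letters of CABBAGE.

1260

The 7 letters of CABBAGE have repeats: A appearing twice and B appearing twice.
Dividing 7! = 5040 by 2!·2! = 4 for the repeated letters gives 1260.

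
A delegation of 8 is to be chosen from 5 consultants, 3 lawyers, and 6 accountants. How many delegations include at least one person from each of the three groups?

Unrestricted: C(14,8) = 3003 ways to pick any 8 of the 14.
Subtract selections that omit an entire group: no consultants → C(9,8) = 9; no lawyers → C(11,8) = 165; no accountants → C(8,8) = 1.
Add back selections omitting two groups (i.e. drawn from a single group): C(5,8) + C(3,8) + C(6,8) = 0.
By inclusion–exclusion: 3003 − 175 + 0 = 2828.

2828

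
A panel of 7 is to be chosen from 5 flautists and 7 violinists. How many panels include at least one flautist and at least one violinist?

791

With no constraint there are C(12,7) = 792 possible selections.
Subtract selections that omit an entire group: no flautists → C(7,7) = 1; no violinists → C(5,7) = 0.
Both groups omitted at once is impossible, so 792 − 1 = 791.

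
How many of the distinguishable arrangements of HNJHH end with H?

With the last slot taken by H, it remains to arrange the other 4 letters (NJHH).
Those 4 letters have H appearing twice, giving (4)!/(2!) = 12.

12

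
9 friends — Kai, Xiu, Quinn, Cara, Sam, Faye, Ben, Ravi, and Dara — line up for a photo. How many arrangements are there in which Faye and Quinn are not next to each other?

282240

There are 9! = 362880 arrangements in all. If Faye and Quinn are adjacent, merging them into one block gives 2·(8)! = 80640 arrangements.
Complementary counting: 362880 − 80640 = 282240.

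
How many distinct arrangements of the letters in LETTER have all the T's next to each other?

60

Treat the 2 copies of T as a single block. The multiset to arrange is then {TT, E, E, L, R}, 5 items in all.
That gives (5)!/(2!) = 60 arrangements.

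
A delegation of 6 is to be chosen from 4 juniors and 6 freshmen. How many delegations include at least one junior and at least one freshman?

209

With no constraint there are C(10,6) = 210 possible selections.
Subtract selections that omit an entire group: no juniors → C(6,6) = 1; no freshmen → C(4,6) = 0.
Both groups omitted at once is impossible, so 210 − 1 = 209.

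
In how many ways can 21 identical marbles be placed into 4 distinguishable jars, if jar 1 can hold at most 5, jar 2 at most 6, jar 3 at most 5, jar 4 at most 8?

By stars and bars, unrestricted non-negative solutions to x_1+…+x_4 = 21 number C(21+3,3) = 2024.
Subtract solutions that violate a single cap (substitute x_i' = x_i − (cap_i+1)): x_1 ≥ 6 gives C(18,3) = 816; x_2 ≥ 7 gives C(17,3) = 680; x_3 ≥ 6 gives C(18,3) = 816; x_4 ≥ 9 gives C(15,3) = 455. Together 2767.
Add back pairs where two caps are both exceeded: 165 + 220 + 84 + 165 + 56 + 84 = 774.
Subtract triples: 10 + 0 + 1 + 0 = 11.
By inclusion–exclusion the count is 2024 − 2767 + 774 − 11 = 20.

20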